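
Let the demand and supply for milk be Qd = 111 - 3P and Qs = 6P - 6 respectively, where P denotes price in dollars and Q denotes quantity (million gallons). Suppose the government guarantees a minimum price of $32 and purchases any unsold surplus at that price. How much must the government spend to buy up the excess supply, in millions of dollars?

Equilibrium: 111 - 3P = 6P - 6, so 117 = 9P and P* = 13, Q* = 72.
Since 32 > 13, the floor is binding.
At P = 32: Qd = 111 - 3·32 = 15 and Qs = 6·32 - 6 = 186.
Surplus = Qs - Qd = 171.
Government expenditure = surplus × support price = 171 × 32 = 5472.

5472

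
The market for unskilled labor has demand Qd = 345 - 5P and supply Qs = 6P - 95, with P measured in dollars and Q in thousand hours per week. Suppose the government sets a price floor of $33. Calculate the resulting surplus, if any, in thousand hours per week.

Without the control the market clears where 345 - 5P = 6P - 95, i.e. P* = 40 and Q* = 145.
The floor of 33 is below the equilibrium price 40, so it is not binding; the market clears at P* = 40, Q* = 145.
Since the control does not bind, there is no surplus.

0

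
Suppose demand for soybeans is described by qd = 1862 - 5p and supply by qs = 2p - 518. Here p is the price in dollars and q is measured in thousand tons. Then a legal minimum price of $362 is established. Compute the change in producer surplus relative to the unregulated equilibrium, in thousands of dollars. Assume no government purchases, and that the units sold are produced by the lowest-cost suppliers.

In a free market, 1862 - 5p = 2p - 518 gives the equilibrium p* = 340, q* = 162.
Since 362 > 340, the floor is binding.
At p = 362: qd = 1862 - 5·362 = 52 and qs = 2·362 - 518 = 206.
Producer surplus without the control is ½ · (340 - 259) · 162 = 6561.
With the floor, 52 units are sold at 362. The supply price at q = 52 is 285, so PS = ½ · [(362 - 259) + (362 - 285)] · 52 = 4680.
Change in producer surplus = 4680 - 6561 = -1881.

-1881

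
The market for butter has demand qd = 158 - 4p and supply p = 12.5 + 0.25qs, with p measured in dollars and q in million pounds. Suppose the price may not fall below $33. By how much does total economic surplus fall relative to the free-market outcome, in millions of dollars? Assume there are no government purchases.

196

Rearranging supply gives qs = 4p - 50. Equilibrium: 158 - 4p = 4p - 50, so 208 = 8p and p* = 26, q* = 54.
The floor of 33 is above the equilibrium price 26, so it binds.
At p = 33: qd = 158 - 4·33 = 26 and qs = 4·33 - 50 = 82.
Quantity traded falls to 26. At q = 26 the demand price is (158 - 26)/4 = 33 and the supply price is (50 + 26)/4 = 19.
Deadweight loss = ½ · (33 - 19) · (54 - 26) = ½ · 14 · 28 = 196.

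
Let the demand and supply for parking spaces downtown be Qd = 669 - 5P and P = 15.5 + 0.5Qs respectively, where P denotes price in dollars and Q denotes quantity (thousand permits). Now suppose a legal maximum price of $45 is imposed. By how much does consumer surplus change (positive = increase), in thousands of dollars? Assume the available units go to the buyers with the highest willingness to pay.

2035

Rearranging supply gives Qs = 2P - 31. Without the control the market clears where 669 - 5P = 2P - 31, i.e. P* = 100 and Q* = 169.
The ceiling of 45 is below the equilibrium price 100, so it binds.
At P = 45: Qd = 669 - 5·45 = 444 and Qs = 2·45 - 31 = 59.
Consumer surplus without the control is ½ · (133.8 - 100) · 169 = 2856.1.
With the ceiling, 59 units are sold at 45 (assume they go to the highest-value buyers). The demand price at Q = 59 is 122, so CS = ½ · [(133.8 - 45) + (122 - 45)] · 59 = 4891.1.
Change in consumer surplus = 4891.1 - 2856.1 = 2035.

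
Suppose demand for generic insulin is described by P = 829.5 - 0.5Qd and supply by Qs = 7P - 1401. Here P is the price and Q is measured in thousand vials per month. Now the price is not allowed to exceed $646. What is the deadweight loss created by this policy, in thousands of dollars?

0

Rearranging demand gives Qd = 1659 - 2P. Equilibrium: 1659 - 2P = 7P - 1401, so 3060 = 9P and P* = 340, Q* = 979.
Since 646 is above P* = 340, the ceiling does not bind and the free-market outcome prevails.
Since the control does not bind, no trades are prevented and deadweight loss is zero.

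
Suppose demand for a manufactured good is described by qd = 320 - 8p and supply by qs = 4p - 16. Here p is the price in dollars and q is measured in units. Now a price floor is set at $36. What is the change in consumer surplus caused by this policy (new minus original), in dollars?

-512

Setting quantity demanded equal to quantity supplied, 320 - 8p = 4p - 16, gives p* = 28 and q* = 96.
Since 36 > 28, the floor is binding.
At p = 36: qd = 320 - 8·36 = 32 and qs = 4·36 - 16 = 128.
Consumer surplus without the control is ½ · (40 - 28) · 96 = 576.
With the floor, consumers buy 32 units at 36, so CS = ½ · (40 - 36) · 32 = 64.
Change in consumer surplus = 64 - 576 = -512.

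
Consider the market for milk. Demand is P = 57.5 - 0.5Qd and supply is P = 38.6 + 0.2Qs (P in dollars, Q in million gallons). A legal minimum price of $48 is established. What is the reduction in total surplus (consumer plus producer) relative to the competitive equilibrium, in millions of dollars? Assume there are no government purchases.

Rearranging demand gives Qd = 115 - 2P; rearranging supply gives Qs = 5P - 193. Setting quantity demanded equal to quantity supplied, 115 - 2P = 5P - 193, gives P* = 44 and Q* = 27.
Since 48 > 44, the floor is binding.
At P = 48: Qd = 115 - 2·48 = 19 and Qs = 5·48 - 193 = 47.
Quantity traded falls to 19. At Q = 19 the demand price is (115 - 19)/2 = 48 and the supply price is (193 + 19)/5 = 42.4.
Deadweight loss = ½ · (48 - 42.4) · (27 - 19) = ½ · 5.6 · 8 = 22.4.

22.4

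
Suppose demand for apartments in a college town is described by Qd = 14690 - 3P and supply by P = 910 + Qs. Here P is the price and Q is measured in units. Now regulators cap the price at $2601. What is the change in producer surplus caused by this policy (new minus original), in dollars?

-3040309.5

Rearranging supply gives Qs = P - 910. In a free market, 14690 - 3P = P - 910 gives the equilibrium P* = 3900, Q* = 2990.
The ceiling of 2601 is below the equilibrium price 3900, so it binds.
At P = 2601: Qd = 14690 - 3·2601 = 6887 and Qs = 2601 - 910 = 1691.
Producer surplus without the control is ½ · (3900 - 910) · 2990 = 4470050.
With the ceiling, producers sell 1691 units at 2601, so PS = ½ · (2601 - 910) · 1691 = 1429740.5.
Change in producer surplus = 1429740.5 - 4470050 = -3040309.5.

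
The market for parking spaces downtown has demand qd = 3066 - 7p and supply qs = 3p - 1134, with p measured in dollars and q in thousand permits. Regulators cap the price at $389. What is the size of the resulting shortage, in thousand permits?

310

Setting quantity demanded equal to quantity supplied, 3066 - 7p = 3p - 1134, gives p* = 420 and q* = 126.
The ceiling of 389 is below the equilibrium price 420, so it binds.
At p = 389: qd = 3066 - 7·389 = 343 and qs = 3·389 - 1134 = 33.
Shortage = qd - qs = 343 - 33 = 310.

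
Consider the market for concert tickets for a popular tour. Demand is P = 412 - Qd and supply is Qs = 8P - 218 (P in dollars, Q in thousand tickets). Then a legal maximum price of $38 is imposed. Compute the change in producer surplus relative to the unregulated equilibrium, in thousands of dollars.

Rearranging demand gives Qd = 412 - P. Setting quantity demanded equal to quantity supplied, 412 - P = 8P - 218, gives P* = 70 and Q* = 342.
Since 38 < 70, the ceiling is binding.
At P = 38: Qd = 412 - 38 = 374 and Qs = 8·38 - 218 = 86.
Producer surplus without the control is ½ · (70 - 27.25) · 342 = 7310.25.
With the ceiling, producers sell 86 units at 38, so PS = ½ · (38 - 27.25) · 86 = 462.25.
Change in producer surplus = 462.25 - 7310.25 = -6848.

-6848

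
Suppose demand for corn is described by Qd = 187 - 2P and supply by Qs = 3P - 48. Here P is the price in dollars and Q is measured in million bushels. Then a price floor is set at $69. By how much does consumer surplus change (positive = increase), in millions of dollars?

-1562

Equilibrium: 187 - 2P = 3P - 48, so 235 = 5P and P* = 47, Q* = 93.
The floor of 69 is above the equilibrium price 47, so it binds.
At P = 69: Qd = 187 - 2·69 = 49 and Qs = 3·69 - 48 = 159.
Consumer surplus without the control is ½ · (93.5 - 47) · 93 = 2162.25.
With the floor, consumers buy 49 units at 69, so CS = ½ · (93.5 - 69) · 49 = 600.25.
Change in consumer surplus = 600.25 - 2162.25 = -1562.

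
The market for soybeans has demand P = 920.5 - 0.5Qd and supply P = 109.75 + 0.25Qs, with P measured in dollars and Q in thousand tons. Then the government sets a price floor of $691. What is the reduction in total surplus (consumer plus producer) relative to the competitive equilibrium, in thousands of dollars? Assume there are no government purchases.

Rearranging demand gives Qd = 1841 - 2P; rearranging supply gives Qs = 4P - 439. Setting quantity demanded equal to quantity supplied, 1841 - 2P = 4P - 439, gives P* = 380 and Q* = 1081.
The floor of 691 is above the equilibrium price 380, so it binds.
At P = 691: Qd = 1841 - 2·691 = 459 and Qs = 4·691 - 439 = 2325.
Quantity traded falls to 459. At Q = 459 the demand price is (1841 - 459)/2 = 691 and the supply price is (439 + 459)/4 = 224.5.
Deadweight loss = ½ · (691 - 224.5) · (1081 - 459) = ½ · 466.5 · 622 = 145081.5.

145081.5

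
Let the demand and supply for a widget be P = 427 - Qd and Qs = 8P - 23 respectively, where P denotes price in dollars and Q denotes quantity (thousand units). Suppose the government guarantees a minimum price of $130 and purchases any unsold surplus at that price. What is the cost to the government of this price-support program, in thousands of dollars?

93600

Rearranging demand gives Qd = 427 - P. Equilibrium: 427 - P = 8P - 23, so 450 = 9P and P* = 50, Q* = 377.
The floor of 130 is above the equilibrium price 50, so it binds.
At P = 130: Qd = 427 - 130 = 297 and Qs = 8·130 - 23 = 1017.
Surplus = Qs - Qd = 720.
Government expenditure = surplus × support price = 720 × 130 = 93600.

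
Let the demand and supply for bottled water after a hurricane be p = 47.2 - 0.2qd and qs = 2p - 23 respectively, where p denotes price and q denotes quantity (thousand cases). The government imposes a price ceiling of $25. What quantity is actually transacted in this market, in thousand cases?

27

Rearranging demand gives qd = 236 - 5p. Without the control the market clears where 236 - 5p = 2p - 23, i.e. p* = 37 and q* = 51.
Because the ceiling (25) lies below the market-clearing price, it is binding.
At p = 25: qd = 236 - 5·25 = 111 and qs = 2·25 - 23 = 27.
The quantity actually transacted is the short side, supply: 27.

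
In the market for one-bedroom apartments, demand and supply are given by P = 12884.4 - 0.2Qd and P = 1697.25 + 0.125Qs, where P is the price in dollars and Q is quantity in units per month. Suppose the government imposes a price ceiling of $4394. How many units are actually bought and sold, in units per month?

21574

Rearranging demand gives Qd = 64422 - 5P; rearranging supply gives Qs = 8P - 13578. Equilibrium: 64422 - 5P = 8P - 13578, so 78000 = 13P and P* = 6000, Q* = 34422.
The ceiling of 4394 is below the equilibrium price 6000, so it binds.
At P = 4394: Qd = 64422 - 5·4394 = 42452 and Qs = 8·4394 - 13578 = 21574.
The quantity actually transacted is the short side, supply: 21574.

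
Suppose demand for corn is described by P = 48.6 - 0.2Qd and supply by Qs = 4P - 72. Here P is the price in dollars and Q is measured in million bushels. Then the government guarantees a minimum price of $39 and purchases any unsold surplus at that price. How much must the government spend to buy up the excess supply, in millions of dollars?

1404

Rearranging demand gives Qd = 243 - 5P. Equilibrium: 243 - 5P = 4P - 72, so 315 = 9P and P* = 35, Q* = 68.
Because the floor (39) lies above the market-clearing price, it is binding.
At P = 39: Qd = 243 - 5·39 = 48 and Qs = 4·39 - 72 = 84.
Surplus = Qs - Qd = 36.
Government expenditure = surplus × support price = 36 × 39 = 1404.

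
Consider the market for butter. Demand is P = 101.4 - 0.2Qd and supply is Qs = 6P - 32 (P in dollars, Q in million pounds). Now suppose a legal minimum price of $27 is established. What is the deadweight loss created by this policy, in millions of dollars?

0

Rearranging demand gives Qd = 507 - 5P. Setting quantity demanded equal to quantity supplied, 507 - 5P = 6P - 32, gives P* = 49 and Q* = 262.
The floor of 27 is below the equilibrium price 49, so it is not binding; the market clears at P* = 49, Q* = 262.
Since the control does not bind, no trades are prevented and deadweight loss is zero.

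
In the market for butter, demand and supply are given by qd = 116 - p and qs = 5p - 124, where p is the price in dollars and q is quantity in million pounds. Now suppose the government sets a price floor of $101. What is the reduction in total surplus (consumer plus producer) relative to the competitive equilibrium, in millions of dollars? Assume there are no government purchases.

2232.6

Without the control the market clears where 116 - p = 5p - 124, i.e. p* = 40 and q* = 76.
Since 101 > 40, the floor is binding.
At p = 101: qd = 116 - 101 = 15 and qs = 5·101 - 124 = 381.
Quantity traded falls to 15. At q = 15 the demand price is 116 - 15 = 101 and the supply price is (124 + 15)/5 = 27.8.
Deadweight loss = ½ · (101 - 27.8) · (76 - 15) = ½ · 73.2 · 61 = 2232.6.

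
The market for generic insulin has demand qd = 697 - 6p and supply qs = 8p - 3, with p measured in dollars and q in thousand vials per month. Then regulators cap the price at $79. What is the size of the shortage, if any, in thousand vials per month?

0

Equilibrium: 697 - 6p = 8p - 3, so 700 = 14p and p* = 50, q* = 397.
Since 79 is above p* = 50, the ceiling does not bind and the free-market outcome prevails.
Since the control does not bind, there is no shortage.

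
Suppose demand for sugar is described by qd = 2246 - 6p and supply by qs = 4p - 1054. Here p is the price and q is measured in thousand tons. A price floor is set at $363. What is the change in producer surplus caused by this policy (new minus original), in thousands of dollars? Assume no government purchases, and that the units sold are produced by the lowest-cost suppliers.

Without the control the market clears where 2246 - 6p = 4p - 1054, i.e. p* = 330 and q* = 266.
The floor of 363 is above the equilibrium price 330, so it binds.
At p = 363: qd = 2246 - 6·363 = 68 and qs = 4·363 - 1054 = 398.
Producer surplus without the control is ½ · (330 - 263.5) · 266 = 8844.5.
With the floor, 68 units are sold at 363. The supply price at q = 68 is 280.5, so PS = ½ · [(363 - 263.5) + (363 - 280.5)] · 68 = 6188.
Change in producer surplus = 6188 - 8844.5 = -2656.5.

-2656.5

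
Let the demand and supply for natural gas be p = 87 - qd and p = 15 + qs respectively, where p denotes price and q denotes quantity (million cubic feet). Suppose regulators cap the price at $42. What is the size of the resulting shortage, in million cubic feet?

18

Rearranging demand gives qd = 87 - p; rearranging supply gives qs = p - 15. Setting quantity demanded equal to quantity supplied, 87 - p = p - 15, gives p* = 51 and q* = 36.
Because the ceiling (42) lies below the market-clearing price, it is binding.
At p = 42: qd = 87 - 42 = 45 and qs = 42 - 15 = 27.
Shortage = qd - qs = 45 - 27 = 18.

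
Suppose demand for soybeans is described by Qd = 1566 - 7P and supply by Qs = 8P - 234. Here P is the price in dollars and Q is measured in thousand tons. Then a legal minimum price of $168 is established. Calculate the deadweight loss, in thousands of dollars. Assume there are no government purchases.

15120

Without the control the market clears where 1566 - 7P = 8P - 234, i.e. P* = 120 and Q* = 726.
Since 168 > 120, the floor is binding.
At P = 168: Qd = 1566 - 7·168 = 390 and Qs = 8·168 - 234 = 1110.
Quantity traded falls to 390. At Q = 390 the demand price is (1566 - 390)/7 = 168 and the supply price is (234 + 390)/8 = 78.
Deadweight loss = ½ · (168 - 78) · (726 - 390) = ½ · 90 · 336 = 15120.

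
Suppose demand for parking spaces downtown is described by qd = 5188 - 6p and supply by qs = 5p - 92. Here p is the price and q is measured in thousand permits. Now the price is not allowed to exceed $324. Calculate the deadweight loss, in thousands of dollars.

In a free market, 5188 - 6p = 5p - 92 gives the equilibrium p* = 480, q* = 2308.
The ceiling of 324 is below the equilibrium price 480, so it binds.
At p = 324: qd = 5188 - 6·324 = 3244 and qs = 5·324 - 92 = 1528.
Quantity traded falls to 1528. At q = 1528 the demand price is (5188 - 1528)/6 = 610 and the supply price is (92 + 1528)/5 = 324.
Deadweight loss = ½ · (610 - 324) · (2308 - 1528) = ½ · 286 · 780 = 111540.

111540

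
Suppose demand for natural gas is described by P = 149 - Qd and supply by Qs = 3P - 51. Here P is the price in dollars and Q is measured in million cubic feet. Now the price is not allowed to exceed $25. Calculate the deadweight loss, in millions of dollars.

Rearranging demand gives Qd = 149 - P. Setting quantity demanded equal to quantity supplied, 149 - P = 3P - 51, gives P* = 50 and Q* = 99.
Because the ceiling (25) lies below the market-clearing price, it is binding.
At P = 25: Qd = 149 - 25 = 124 and Qs = 3·25 - 51 = 24.
Quantity traded falls to 24. At Q = 24 the demand price is 149 - 24 = 125 and the supply price is (51 + 24)/3 = 25.
Deadweight loss = ½ · (125 - 25) · (99 - 24) = ½ · 100 · 75 = 3750.

3750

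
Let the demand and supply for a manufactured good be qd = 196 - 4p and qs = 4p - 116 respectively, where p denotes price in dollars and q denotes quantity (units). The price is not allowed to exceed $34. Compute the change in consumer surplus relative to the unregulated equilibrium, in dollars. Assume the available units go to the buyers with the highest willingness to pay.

Equilibrium: 196 - 4p = 4p - 116, so 312 = 8p and p* = 39, q* = 40.
Because the ceiling (34) lies below the market-clearing price, it is binding.
At p = 34: qd = 196 - 4·34 = 60 and qs = 4·34 - 116 = 20.
Consumer surplus without the control is ½ · (49 - 39) · 40 = 200.
With the ceiling, 20 units are sold at 34 (assume they go to the highest-value buyers). The demand price at q = 20 is 44, so CS = ½ · [(49 - 34) + (44 - 34)] · 20 = 250.
Change in consumer surplus = 250 - 200 = 50.

50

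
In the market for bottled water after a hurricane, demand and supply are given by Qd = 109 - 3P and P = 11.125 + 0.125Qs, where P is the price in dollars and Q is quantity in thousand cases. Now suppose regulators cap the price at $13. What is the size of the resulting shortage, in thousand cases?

55

Rearranging supply gives Qs = 8P - 89. Equilibrium: 109 - 3P = 8P - 89, so 198 = 11P and P* = 18, Q* = 55.
Since 13 < 18, the ceiling is binding.
At P = 13: Qd = 109 - 3·13 = 70 and Qs = 8·13 - 89 = 15.
Shortage = Qd - Qs = 70 - 15 = 55.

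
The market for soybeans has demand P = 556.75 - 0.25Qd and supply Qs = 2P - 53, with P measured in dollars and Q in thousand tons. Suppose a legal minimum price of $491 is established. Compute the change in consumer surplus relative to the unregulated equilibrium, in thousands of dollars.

Rearranging demand gives Qd = 2227 - 4P. Equilibrium: 2227 - 4P = 2P - 53, so 2280 = 6P and P* = 380, Q* = 707.
Because the floor (491) lies above the market-clearing price, it is binding.
At P = 491: Qd = 2227 - 4·491 = 263 and Qs = 2·491 - 53 = 929.
Consumer surplus without the control is ½ · (556.75 - 380) · 707 = 62481.125.
With the floor, consumers buy 263 units at 491, so CS = ½ · (556.75 - 491) · 263 = 8646.125.
Change in consumer surplus = 8646.125 - 62481.125 = -53835.

-53835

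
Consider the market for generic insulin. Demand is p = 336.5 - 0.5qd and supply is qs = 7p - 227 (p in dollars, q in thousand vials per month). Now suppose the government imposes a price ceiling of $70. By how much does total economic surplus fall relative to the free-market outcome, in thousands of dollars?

14175

Rearranging demand gives qd = 673 - 2p. Setting quantity demanded equal to quantity supplied, 673 - 2p = 7p - 227, gives p* = 100 and q* = 473.
Since 70 < 100, the ceiling is binding.
At p = 70: qd = 673 - 2·70 = 533 and qs = 7·70 - 227 = 263.
Quantity traded falls to 263. At q = 263 the demand price is (673 - 263)/2 = 205 and the supply price is (227 + 263)/7 = 70.
Deadweight loss = ½ · (205 - 70) · (473 - 263) = ½ · 135 · 210 = 14175.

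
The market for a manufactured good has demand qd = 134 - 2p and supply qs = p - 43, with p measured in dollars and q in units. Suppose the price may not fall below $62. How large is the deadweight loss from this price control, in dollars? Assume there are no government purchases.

27

In a free market, 134 - 2p = p - 43 gives the equilibrium p* = 59, q* = 16.
The floor of 62 is above the equilibrium price 59, so it binds.
At p = 62: qd = 134 - 2·62 = 10 and qs = 62 - 43 = 19.
Quantity traded falls to 10. At q = 10 the demand price is (134 - 10)/2 = 62 and the supply price is 43 + 10 = 53.
Deadweight loss = ½ · (62 - 53) · (16 - 10) = ½ · 9 · 6 = 27.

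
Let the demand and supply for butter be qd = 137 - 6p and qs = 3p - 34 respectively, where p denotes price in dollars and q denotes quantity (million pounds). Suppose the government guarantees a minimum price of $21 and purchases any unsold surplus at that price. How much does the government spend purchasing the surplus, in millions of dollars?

378

Setting quantity demanded equal to quantity supplied, 137 - 6p = 3p - 34, gives p* = 19 and q* = 23.
Since 21 > 19, the floor is binding.
At p = 21: qd = 137 - 6·21 = 11 and qs = 3·21 - 34 = 29.
Surplus = qs - qd = 18.
Government expenditure = surplus × support price = 18 × 21 = 378.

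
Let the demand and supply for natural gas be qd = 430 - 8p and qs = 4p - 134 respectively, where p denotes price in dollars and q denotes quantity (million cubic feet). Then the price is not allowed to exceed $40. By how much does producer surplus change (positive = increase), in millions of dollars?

-280

Without the control the market clears where 430 - 8p = 4p - 134, i.e. p* = 47 and q* = 54.
Because the ceiling (40) lies below the market-clearing price, it is binding.
At p = 40: qd = 430 - 8·40 = 110 and qs = 4·40 - 134 = 26.
Producer surplus without the control is ½ · (47 - 33.5) · 54 = 364.5.
With the ceiling, producers sell 26 units at 40, so PS = ½ · (40 - 33.5) · 26 = 84.5.
Change in producer surplus = 84.5 - 364.5 = -280.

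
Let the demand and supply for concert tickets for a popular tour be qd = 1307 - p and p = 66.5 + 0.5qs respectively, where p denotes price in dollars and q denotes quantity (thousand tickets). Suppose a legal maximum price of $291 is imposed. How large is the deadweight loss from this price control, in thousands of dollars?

Rearranging supply gives qs = 2p - 133. Without the control the market clears where 1307 - p = 2p - 133, i.e. p* = 480 and q* = 827.
Since 291 < 480, the ceiling is binding.
At p = 291: qd = 1307 - 291 = 1016 and qs = 2·291 - 133 = 449.
Quantity traded falls to 449. At q = 449 the demand price is 1307 - 449 = 858 and the supply price is (133 + 449)/2 = 291.
Deadweight loss = ½ · (858 - 291) · (827 - 449) = ½ · 567 · 378 = 107163.

107163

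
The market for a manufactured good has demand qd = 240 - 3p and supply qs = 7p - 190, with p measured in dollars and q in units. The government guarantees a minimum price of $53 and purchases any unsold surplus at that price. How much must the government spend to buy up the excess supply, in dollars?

5300

Without the control the market clears where 240 - 3p = 7p - 190, i.e. p* = 43 and q* = 111.
Because the floor (53) lies above the market-clearing price, it is binding.
At p = 53: qd = 240 - 3·53 = 81 and qs = 7·53 - 190 = 181.
Surplus = qs - qd = 100.
Government expenditure = surplus × support price = 100 × 53 = 5300.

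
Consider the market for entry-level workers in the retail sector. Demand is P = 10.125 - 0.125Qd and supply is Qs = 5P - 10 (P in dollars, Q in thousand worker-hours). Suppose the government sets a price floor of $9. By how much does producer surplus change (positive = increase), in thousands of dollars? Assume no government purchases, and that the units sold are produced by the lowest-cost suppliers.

-7.6

Rearranging demand gives Qd = 81 - 8P. Setting quantity demanded equal to quantity supplied, 81 - 8P = 5P - 10, gives P* = 7 and Q* = 25.
Since 9 > 7, the floor is binding.
At P = 9: Qd = 81 - 8·9 = 9 and Qs = 5·9 - 10 = 35.
Producer surplus without the control is ½ · (7 - 2) · 25 = 62.5.
With the floor, 9 units are sold at 9. The supply price at Q = 9 is 3.8, so PS = ½ · [(9 - 2) + (9 - 3.8)] · 9 = 54.9.
Change in producer surplus = 54.9 - 62.5 = -7.6.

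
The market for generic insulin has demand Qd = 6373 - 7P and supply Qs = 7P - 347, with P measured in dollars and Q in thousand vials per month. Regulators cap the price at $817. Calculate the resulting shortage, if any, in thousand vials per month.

0

Without the control the market clears where 6373 - 7P = 7P - 347, i.e. P* = 480 and Q* = 3013.
Since 817 is above P* = 480, the ceiling does not bind and the free-market outcome prevails.
Since the control does not bind, there is no shortage.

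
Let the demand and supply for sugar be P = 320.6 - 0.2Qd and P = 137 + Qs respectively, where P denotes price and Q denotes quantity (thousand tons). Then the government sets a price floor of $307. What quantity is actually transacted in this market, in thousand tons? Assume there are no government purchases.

68

Rearranging demand gives Qd = 1603 - 5P; rearranging supply gives Qs = P - 137. Without the control the market clears where 1603 - 5P = P - 137, i.e. P* = 290 and Q* = 153.
Because the floor (307) lies above the market-clearing price, it is binding.
At P = 307: Qd = 1603 - 5·307 = 68 and Qs = 307 - 137 = 170.
The quantity actually transacted is the short side, demand: 68.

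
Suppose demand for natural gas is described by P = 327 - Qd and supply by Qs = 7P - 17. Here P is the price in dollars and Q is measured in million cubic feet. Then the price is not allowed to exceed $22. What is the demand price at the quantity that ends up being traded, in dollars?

Rearranging demand gives Qd = 327 - P. In a free market, 327 - P = 7P - 17 gives the equilibrium P* = 43, Q* = 284.
Since 22 < 43, the ceiling is binding.
At P = 22: Qd = 327 - 22 = 305 and Qs = 7·22 - 17 = 137.
Only 137 units reach the market. On the demand curve, the marginal buyer's willingness to pay at Q = 137 is (327 - 137) = 190.

190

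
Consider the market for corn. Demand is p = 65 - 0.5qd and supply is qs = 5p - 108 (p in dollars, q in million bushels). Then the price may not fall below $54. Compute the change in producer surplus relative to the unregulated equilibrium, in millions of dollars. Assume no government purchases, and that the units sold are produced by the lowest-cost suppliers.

Rearranging demand gives qd = 130 - 2p. Equilibrium: 130 - 2p = 5p - 108, so 238 = 7p and p* = 34, q* = 62.
Because the floor (54) lies above the market-clearing price, it is binding.
At p = 54: qd = 130 - 2·54 = 22 and qs = 5·54 - 108 = 162.
Producer surplus without the control is ½ · (34 - 21.6) · 62 = 384.4.
With the floor, 22 units are sold at 54. The supply price at q = 22 is 26, so PS = ½ · [(54 - 21.6) + (54 - 26)] · 22 = 664.4.
Change in producer surplus = 664.4 - 384.4 = 280.

280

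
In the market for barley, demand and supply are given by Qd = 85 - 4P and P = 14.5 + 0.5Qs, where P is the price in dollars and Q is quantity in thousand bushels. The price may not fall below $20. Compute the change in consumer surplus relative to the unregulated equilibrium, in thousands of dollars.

Rearranging supply gives Qs = 2P - 29. In a free market, 85 - 4P = 2P - 29 gives the equilibrium P* = 19, Q* = 9.
The floor of 20 is above the equilibrium price 19, so it binds.
At P = 20: Qd = 85 - 4·20 = 5 and Qs = 2·20 - 29 = 11.
Consumer surplus without the control is ½ · (21.25 - 19) · 9 = 10.125.
With the floor, consumers buy 5 units at 20, so CS = ½ · (21.25 - 20) · 5 = 3.125.
Change in consumer surplus = 3.125 - 10.125 = -7.

-7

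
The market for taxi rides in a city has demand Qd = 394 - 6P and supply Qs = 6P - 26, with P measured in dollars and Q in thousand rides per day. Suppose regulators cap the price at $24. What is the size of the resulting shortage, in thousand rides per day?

132

Without the control the market clears where 394 - 6P = 6P - 26, i.e. P* = 35 and Q* = 184.
Since 24 < 35, the ceiling is binding.
At P = 24: Qd = 394 - 6·24 = 250 and Qs = 6·24 - 26 = 118.
Shortage = Qd - Qs = 250 - 118 = 132.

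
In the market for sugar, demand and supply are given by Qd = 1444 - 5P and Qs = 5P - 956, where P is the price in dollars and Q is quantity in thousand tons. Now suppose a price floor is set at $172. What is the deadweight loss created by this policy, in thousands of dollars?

0

Without the control the market clears where 1444 - 5P = 5P - 956, i.e. P* = 240 and Q* = 244.
The floor of 172 is below the equilibrium price 240, so it is not binding; the market clears at P* = 240, Q* = 244.
Since the control does not bind, no trades are prevented and deadweight loss is zero.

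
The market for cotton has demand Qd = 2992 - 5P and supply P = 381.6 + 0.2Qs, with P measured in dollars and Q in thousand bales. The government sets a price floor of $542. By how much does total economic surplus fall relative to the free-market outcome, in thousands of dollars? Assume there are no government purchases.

13520

Rearranging supply gives Qs = 5P - 1908. Setting quantity demanded equal to quantity supplied, 2992 - 5P = 5P - 1908, gives P* = 490 and Q* = 542.
Because the floor (542) lies above the market-clearing price, it is binding.
At P = 542: Qd = 2992 - 5·542 = 282 and Qs = 5·542 - 1908 = 802.
Quantity traded falls to 282. At Q = 282 the demand price is (2992 - 282)/5 = 542 and the supply price is (1908 + 282)/5 = 438.
Deadweight loss = ½ · (542 - 438) · (542 - 282) = ½ · 104 · 260 = 13520.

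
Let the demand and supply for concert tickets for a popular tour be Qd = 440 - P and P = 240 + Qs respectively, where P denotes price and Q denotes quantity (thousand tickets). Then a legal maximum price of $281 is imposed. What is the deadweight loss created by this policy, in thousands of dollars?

3481

Rearranging supply gives Qs = P - 240. Without the control the market clears where 440 - P = P - 240, i.e. P* = 340 and Q* = 100.
Because the ceiling (281) lies below the market-clearing price, it is binding.
At P = 281: Qd = 440 - 281 = 159 and Qs = 281 - 240 = 41.
Quantity traded falls to 41. At Q = 41 the demand price is 440 - 41 = 399 and the supply price is 240 + 41 = 281.
Deadweight loss = ½ · (399 - 281) · (100 - 41) = ½ · 118 · 59 = 3481.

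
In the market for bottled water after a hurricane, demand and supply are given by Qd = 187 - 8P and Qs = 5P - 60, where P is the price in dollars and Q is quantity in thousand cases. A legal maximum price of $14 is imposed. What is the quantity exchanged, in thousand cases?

Without the control the market clears where 187 - 8P = 5P - 60, i.e. P* = 19 and Q* = 35.
Because the ceiling (14) lies below the market-clearing price, it is binding.
At P = 14: Qd = 187 - 8·14 = 75 and Qs = 5·14 - 60 = 10.
The quantity actually transacted is the short side, supply: 10.

10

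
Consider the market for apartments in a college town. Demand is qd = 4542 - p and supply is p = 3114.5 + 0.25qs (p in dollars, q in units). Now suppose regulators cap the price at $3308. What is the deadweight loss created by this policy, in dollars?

84640

Rearranging supply gives qs = 4p - 12458. In a free market, 4542 - p = 4p - 12458 gives the equilibrium p* = 3400, q* = 1142.
Because the ceiling (3308) lies below the market-clearing price, it is binding.
At p = 3308: qd = 4542 - 3308 = 1234 and qs = 4·3308 - 12458 = 774.
Quantity traded falls to 774. At q = 774 the demand price is 4542 - 774 = 3768 and the supply price is (12458 + 774)/4 = 3308.
Deadweight loss = ½ · (3768 - 3308) · (1142 - 774) = ½ · 460 · 368 = 84640.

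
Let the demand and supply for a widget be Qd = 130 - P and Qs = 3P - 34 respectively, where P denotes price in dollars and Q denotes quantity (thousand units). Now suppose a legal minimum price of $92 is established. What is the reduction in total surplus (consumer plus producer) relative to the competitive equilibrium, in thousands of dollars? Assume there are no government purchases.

Equilibrium: 130 - P = 3P - 34, so 164 = 4P and P* = 41, Q* = 89.
The floor of 92 is above the equilibrium price 41, so it binds.
At P = 92: Qd = 130 - 92 = 38 and Qs = 3·92 - 34 = 242.
Quantity traded falls to 38. At Q = 38 the demand price is 130 - 38 = 92 and the supply price is (34 + 38)/3 = 24.
Deadweight loss = ½ · (92 - 24) · (89 - 38) = ½ · 68 · 51 = 1734.

1734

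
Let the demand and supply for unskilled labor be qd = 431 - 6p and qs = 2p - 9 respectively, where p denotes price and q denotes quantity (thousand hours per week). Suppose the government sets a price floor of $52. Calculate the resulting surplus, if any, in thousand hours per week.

Without the control the market clears where 431 - 6p = 2p - 9, i.e. p* = 55 and q* = 101.
The floor of 52 is below the equilibrium price 55, so it is not binding; the market clears at p* = 55, q* = 101.
Since the control does not bind, there is no surplus.

0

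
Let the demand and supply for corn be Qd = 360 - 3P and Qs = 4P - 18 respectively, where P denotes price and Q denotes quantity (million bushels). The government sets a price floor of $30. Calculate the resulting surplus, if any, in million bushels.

In a free market, 360 - 3P = 4P - 18 gives the equilibrium P* = 54, Q* = 198.
The floor of 30 is below the equilibrium price 54, so it is not binding; the market clears at P* = 54, Q* = 198.
Since the control does not bind, there is no surplus.

0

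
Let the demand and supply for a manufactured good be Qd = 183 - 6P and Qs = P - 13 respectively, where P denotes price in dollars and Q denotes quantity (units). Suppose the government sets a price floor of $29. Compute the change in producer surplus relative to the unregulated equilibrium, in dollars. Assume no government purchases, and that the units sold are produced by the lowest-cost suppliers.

-9

Equilibrium: 183 - 6P = P - 13, so 196 = 7P and P* = 28, Q* = 15.
The floor of 29 is above the equilibrium price 28, so it binds.
At P = 29: Qd = 183 - 6·29 = 9 and Qs = 29 - 13 = 16.
Producer surplus without the control is ½ · (28 - 13) · 15 = 112.5.
With the floor, 9 units are sold at 29. The supply price at Q = 9 is 22, so PS = ½ · [(29 - 13) + (29 - 22)] · 9 = 103.5.
Change in producer surplus = 103.5 - 112.5 = -9.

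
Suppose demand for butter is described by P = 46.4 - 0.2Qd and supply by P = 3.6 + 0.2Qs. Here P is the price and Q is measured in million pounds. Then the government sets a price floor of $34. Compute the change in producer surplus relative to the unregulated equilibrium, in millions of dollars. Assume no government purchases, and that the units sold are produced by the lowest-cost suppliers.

355.5

Rearranging demand gives Qd = 232 - 5P; rearranging supply gives Qs = 5P - 18. In a free market, 232 - 5P = 5P - 18 gives the equilibrium P* = 25, Q* = 107.
The floor of 34 is above the equilibrium price 25, so it binds.
At P = 34: Qd = 232 - 5·34 = 62 and Qs = 5·34 - 18 = 152.
Producer surplus without the control is ½ · (25 - 3.6) · 107 = 1144.9.
With the floor, 62 units are sold at 34. The supply price at Q = 62 is 16, so PS = ½ · [(34 - 3.6) + (34 - 16)] · 62 = 1500.4.
Change in producer surplus = 1500.4 - 1144.9 = 355.5.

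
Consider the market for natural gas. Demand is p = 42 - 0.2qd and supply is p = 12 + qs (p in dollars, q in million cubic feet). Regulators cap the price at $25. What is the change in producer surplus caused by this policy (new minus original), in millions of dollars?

Rearranging demand gives qd = 210 - 5p; rearranging supply gives qs = p - 12. Setting quantity demanded equal to quantity supplied, 210 - 5p = p - 12, gives p* = 37 and q* = 25.
The ceiling of 25 is below the equilibrium price 37, so it binds.
At p = 25: qd = 210 - 5·25 = 85 and qs = 25 - 12 = 13.
Producer surplus without the control is ½ · (37 - 12) · 25 = 312.5.
With the ceiling, producers sell 13 units at 25, so PS = ½ · (25 - 12) · 13 = 84.5.
Change in producer surplus = 84.5 - 312.5 = -228.

-228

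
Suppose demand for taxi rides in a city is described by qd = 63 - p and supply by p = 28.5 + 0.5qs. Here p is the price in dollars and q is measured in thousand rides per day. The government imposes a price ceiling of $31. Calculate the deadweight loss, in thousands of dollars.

243

Rearranging supply gives qs = 2p - 57. In a free market, 63 - p = 2p - 57 gives the equilibrium p* = 40, q* = 23.
The ceiling of 31 is below the equilibrium price 40, so it binds.
At p = 31: qd = 63 - 31 = 32 and qs = 2·31 - 57 = 5.
Quantity traded falls to 5. At q = 5 the demand price is 63 - 5 = 58 and the supply price is (57 + 5)/2 = 31.
Deadweight loss = ½ · (58 - 31) · (23 - 5) = ½ · 27 · 18 = 243.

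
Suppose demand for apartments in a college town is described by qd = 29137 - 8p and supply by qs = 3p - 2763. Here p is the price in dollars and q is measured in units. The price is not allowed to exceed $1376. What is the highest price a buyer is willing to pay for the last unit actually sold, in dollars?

In a free market, 29137 - 8p = 3p - 2763 gives the equilibrium p* = 2900, q* = 5937.
Since 1376 < 2900, the ceiling is binding.
At p = 1376: qd = 29137 - 8·1376 = 18129 and qs = 3·1376 - 2763 = 1365.
Only 1365 units reach the market. On the demand curve, the marginal buyer's willingness to pay at q = 1365 is (29137 - 1365)/8 = 3471.5.

3471.5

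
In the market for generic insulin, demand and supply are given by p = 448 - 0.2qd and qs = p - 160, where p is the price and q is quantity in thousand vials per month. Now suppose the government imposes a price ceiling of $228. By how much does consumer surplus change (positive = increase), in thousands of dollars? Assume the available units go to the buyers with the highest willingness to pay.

Rearranging demand gives qd = 2240 - 5p. In a free market, 2240 - 5p = p - 160 gives the equilibrium p* = 400, q* = 240.
The ceiling of 228 is below the equilibrium price 400, so it binds.
At p = 228: qd = 2240 - 5·228 = 1100 and qs = 228 - 160 = 68.
Consumer surplus without the control is ½ · (448 - 400) · 240 = 5760.
With the ceiling, 68 units are sold at 228 (assume they go to the highest-value buyers). The demand price at q = 68 is 434.4, so CS = ½ · [(448 - 228) + (434.4 - 228)] · 68 = 14497.6.
Change in consumer surplus = 14497.6 - 5760 = 8737.6.

8737.6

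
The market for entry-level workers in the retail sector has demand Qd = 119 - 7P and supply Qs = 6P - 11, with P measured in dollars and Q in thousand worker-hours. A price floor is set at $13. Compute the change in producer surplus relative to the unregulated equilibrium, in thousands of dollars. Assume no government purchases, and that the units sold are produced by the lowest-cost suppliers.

47.25

Equilibrium: 119 - 7P = 6P - 11, so 130 = 13P and P* = 10, Q* = 49.
Since 13 > 10, the floor is binding.
At P = 13: Qd = 119 - 7·13 = 28 and Qs = 6·13 - 11 = 67.
Producer surplus without the control is ½ · (10 - 11/6) · 49 = 2401/12.
With the floor, 28 units are sold at 13. The supply price at Q = 28 is 6.5, so PS = ½ · [(13 - 11/6) + (13 - 6.5)] · 28 = 742/3.
Change in producer surplus = 742/3 - 2401/12 = 47.25.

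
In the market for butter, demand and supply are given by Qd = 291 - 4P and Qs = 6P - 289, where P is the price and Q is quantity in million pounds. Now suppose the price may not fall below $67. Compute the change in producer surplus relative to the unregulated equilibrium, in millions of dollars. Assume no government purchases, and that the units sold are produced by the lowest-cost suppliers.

99

Setting quantity demanded equal to quantity supplied, 291 - 4P = 6P - 289, gives P* = 58 and Q* = 59.
The floor of 67 is above the equilibrium price 58, so it binds.
At P = 67: Qd = 291 - 4·67 = 23 and Qs = 6·67 - 289 = 113.
Producer surplus without the control is ½ · (58 - 289/6) · 59 = 3481/12.
With the floor, 23 units are sold at 67. The supply price at Q = 23 is 52, so PS = ½ · [(67 - 289/6) + (67 - 52)] · 23 = 4669/12.
Change in producer surplus = 4669/12 - 3481/12 = 99.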